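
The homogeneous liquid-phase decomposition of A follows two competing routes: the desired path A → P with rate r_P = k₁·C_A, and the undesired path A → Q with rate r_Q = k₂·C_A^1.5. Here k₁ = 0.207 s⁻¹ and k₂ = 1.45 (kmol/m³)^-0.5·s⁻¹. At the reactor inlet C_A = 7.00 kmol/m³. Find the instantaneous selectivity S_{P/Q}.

0.0540

S_{P/Q} = r_P/r_Q = (k₁·C_A)/(k₂·C_A^1.5) = (k₁/k₂)·C_A^-0.5.
= (0.207×7.000) / (1.45×7.000^1.5) = 1.449/26.85 = 0.0540.
The undesired path is higher order in A, so low C_A (CSTR or dilute feed) favours P.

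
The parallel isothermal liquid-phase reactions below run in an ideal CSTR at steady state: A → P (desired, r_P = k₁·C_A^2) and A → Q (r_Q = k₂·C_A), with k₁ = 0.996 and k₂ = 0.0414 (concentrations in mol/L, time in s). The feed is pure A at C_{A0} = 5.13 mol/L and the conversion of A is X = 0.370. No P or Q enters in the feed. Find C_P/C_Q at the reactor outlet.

77.8

Exit C_A = C_{A0}(1−X) = 5.13×0.630 = 3.232 mol/L.
In a CSTR the entire volume is at exit conditions, so r_P = 0.996×3.232^2 = 10.40 and r_Q = 0.0414×3.232 = 0.1338.
Overall selectivity = C_P/C_Q = r_Pτ/(r_Qτ) = r_P/r_Q = 77.8.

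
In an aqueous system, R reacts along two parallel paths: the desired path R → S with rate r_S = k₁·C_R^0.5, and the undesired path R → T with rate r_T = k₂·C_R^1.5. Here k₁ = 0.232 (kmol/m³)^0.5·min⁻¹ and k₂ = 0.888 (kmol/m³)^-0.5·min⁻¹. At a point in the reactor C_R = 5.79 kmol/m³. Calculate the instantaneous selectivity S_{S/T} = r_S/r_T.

0.0451

S_{S/T} = r_S/r_T = (k₁·C_R^0.5)/(k₂·C_R^1.5) = (k₁/k₂)·C_R⁻¹.
= (0.232×5.790^0.5) / (0.888×5.790^1.5) = 0.5582/12.37 = 0.0451.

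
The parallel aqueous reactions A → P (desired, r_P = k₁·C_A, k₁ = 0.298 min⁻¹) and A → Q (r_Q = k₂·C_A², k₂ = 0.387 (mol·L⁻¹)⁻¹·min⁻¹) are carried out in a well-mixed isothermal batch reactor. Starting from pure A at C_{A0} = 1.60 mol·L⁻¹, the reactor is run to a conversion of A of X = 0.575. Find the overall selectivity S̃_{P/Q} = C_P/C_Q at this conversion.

C_A = C_{A0}(1−X) = 0.6800 mol·L⁻¹.
Along a PFR/batch, dC_P/dC_A = −r_P/(r_P+r_Q) = −k₁/(k₁+k₂·C_A).
Integrating from C_{A0} to C_A: C_P = (0.298/0.387)·ln[(0.298+0.387·1.60)/(0.298+0.387·0.680)] = 0.7700·ln(0.9172/0.5612) = 0.3783 mol·L⁻¹.
C_Q = (C_{A0}−C_A)−C_P = 0.5417 mol·L⁻¹; S̃_{P/Q} = 0.3783/0.5417 = 0.698.

0.698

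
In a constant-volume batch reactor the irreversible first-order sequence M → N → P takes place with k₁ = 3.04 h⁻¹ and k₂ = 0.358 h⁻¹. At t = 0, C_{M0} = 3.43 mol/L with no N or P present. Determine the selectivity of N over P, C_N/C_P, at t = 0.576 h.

For first-order series with pure M initially, C_N(t) = k₁C_{M0}/(k₂−k₁)·(e^(−k₁t) − e^(−k₂t)).
e^(−k₁t) = e^(−3.04×0.576) = e^(−1.751) = 0.1736; e^(−k₂t) = e^(−0.2062) = 0.8137.
C_N = 3.04×3.43/(0.358−3.04) × (0.1736−0.8137) = (-3.888)×(-0.6401) = 2.488 mol/L.
C_M = C_{M0}e^(−k₁t) = 0.5954 mol/L, so C_P = C_{M0}−C_M−C_N = 0.3461 mol/L; C_N/C_P = 7.19.

7.19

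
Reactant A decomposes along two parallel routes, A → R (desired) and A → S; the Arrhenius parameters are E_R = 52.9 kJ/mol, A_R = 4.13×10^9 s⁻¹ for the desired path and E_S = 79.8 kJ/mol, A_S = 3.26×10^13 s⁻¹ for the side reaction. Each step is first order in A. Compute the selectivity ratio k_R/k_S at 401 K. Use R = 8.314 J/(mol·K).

k_R/k_S = (A_R/A_S)·exp[−(E_R−E_S)/(RT)] = (A_R/A_S)·exp[(E_S−E_R)/(RT)].
(E_S−E_R)/(RT) = (79.8−52.9)×10³/(8.314×401) = 26900/3334 = 8.069.
k_R/k_S = (4.13×10^9/3.26×10^13)·exp(8.069) = 1.267×10^-4 × 3193 = 0.404.

0.404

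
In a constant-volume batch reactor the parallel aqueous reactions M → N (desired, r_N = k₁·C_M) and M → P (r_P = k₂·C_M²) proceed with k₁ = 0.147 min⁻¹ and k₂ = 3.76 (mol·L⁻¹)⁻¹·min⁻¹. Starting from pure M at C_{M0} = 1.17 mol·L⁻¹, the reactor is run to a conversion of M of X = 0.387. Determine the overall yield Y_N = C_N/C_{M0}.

C_M = C_{M0}(1−X) = 0.7172 mol·L⁻¹.
Along a PFR/batch, dC_N/dC_M = −r_N/(r_N+r_P) = −k₁/(k₁+k₂·C_M).
Integrating from C_{M0} to C_M: C_N = (0.147/3.76)·ln[(0.147+3.76·1.17)/(0.147+3.76·0.717)] = 0.03910·ln(4.546/2.844) = 0.01834 mol·L⁻¹.
Y_N = C_N/C_{M0} = 0.01834/1.17 = 0.0157.

0.0157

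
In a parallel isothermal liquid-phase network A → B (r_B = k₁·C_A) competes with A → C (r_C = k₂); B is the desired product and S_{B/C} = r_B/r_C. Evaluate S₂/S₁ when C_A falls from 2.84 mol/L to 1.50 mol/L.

0.528

S_{B/C} = (k₁/k₂)·C_A, so S₂/S₁ = (C_{A,2}/C_{A,1}).
= 1.50/2.84 = 0.528.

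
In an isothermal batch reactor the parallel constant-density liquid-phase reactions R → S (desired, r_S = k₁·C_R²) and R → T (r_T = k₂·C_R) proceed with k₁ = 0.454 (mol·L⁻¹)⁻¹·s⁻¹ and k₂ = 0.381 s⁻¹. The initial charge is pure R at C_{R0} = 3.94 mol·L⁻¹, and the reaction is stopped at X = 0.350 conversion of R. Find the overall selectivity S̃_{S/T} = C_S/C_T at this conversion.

3.83

C_R = C_{R0}(1−X) = 2.561 mol·L⁻¹.
Along a PFR/batch, dC_T/dC_R = −r_T/(r_S+r_T) = −k₂/(k₂+k₁·C_R).
Integrating from C_{R0} to C_R: C_T = (0.381/0.454)·ln[(0.381+0.454·3.94)/(0.381+0.454·2.56)] = 0.8392·ln(2.170/1.544) = 0.2857 mol·L⁻¹.
Then C_S = (C_{R0}−C_R) − C_T = 1.379 − 0.2857 = 1.093 mol·L⁻¹.
S̃_{S/T} = C_S/C_T = 1.093/0.2857 = 3.83.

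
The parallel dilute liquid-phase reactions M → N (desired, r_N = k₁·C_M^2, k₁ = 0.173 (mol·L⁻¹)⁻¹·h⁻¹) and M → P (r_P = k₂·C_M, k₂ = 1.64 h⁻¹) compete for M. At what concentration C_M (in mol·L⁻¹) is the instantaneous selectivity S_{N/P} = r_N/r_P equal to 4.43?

S_{N/P} = (k₁/k₂)·C_M ⇒ C_M = S·k₂/k₁.
= 4.43×1.64/0.173 = 42.0 mol·L⁻¹.

42.0 mol·L⁻¹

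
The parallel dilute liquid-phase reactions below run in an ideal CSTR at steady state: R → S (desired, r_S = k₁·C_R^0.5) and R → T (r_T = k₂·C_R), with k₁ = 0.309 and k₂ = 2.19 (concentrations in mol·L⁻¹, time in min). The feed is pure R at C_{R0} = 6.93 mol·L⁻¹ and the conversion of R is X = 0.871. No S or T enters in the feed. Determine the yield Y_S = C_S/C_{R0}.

0.113

Exit C_R = C_{R0}(1−X) = 6.93×0.129 = 0.8940 mol·L⁻¹.
A CSTR operates uniformly at the exit composition, giving r_S = 0.2922 and r_T = 1.958 (each k·C_R^n at C_R = 0.8940).
Fraction of consumed R going to S: r_S/(r_S+r_T) = 0.1299.
C_S = 0.1299·C_{R0}·X = 0.1299×6.93×0.871 = 0.784 mol·L⁻¹; Y_S = C_S/C_{R0} = 0.113.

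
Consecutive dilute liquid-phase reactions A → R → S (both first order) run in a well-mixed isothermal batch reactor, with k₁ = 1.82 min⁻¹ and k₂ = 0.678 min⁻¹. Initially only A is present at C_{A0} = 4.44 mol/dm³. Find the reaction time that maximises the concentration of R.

The intermediate peaks when r₁ = r₂, i.e. k₁e^(−k₁t) = k₂e^(−k₂t), giving t_opt = ln(k₂/k₁)/(k₂−k₁).
= ln(0.678/1.82)/(0.678−1.82) = ln(0.3725)/-1.142 = -0.9874/-1.142 = 0.865 min.

0.865 min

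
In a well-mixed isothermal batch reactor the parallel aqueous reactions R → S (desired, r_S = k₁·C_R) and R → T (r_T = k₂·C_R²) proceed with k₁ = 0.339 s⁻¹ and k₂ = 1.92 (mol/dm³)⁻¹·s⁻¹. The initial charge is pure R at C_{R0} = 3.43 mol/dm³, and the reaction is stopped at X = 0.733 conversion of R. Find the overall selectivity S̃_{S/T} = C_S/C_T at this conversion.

0.0916

C_R = C_{R0}(1−X) = 0.9158 mol/dm³.
Along a PFR/batch, dC_S/dC_R = −r_S/(r_S+r_T) = −k₁/(k₁+k₂·C_R).
Integrating from C_{R0} to C_R: C_S = (0.339/1.92)·ln[(0.339+1.92·3.43)/(0.339+1.92·0.916)] = 0.1766·ln(6.925/2.097) = 0.2109 mol/dm³.
C_T = (C_{R0}−C_R)−C_S = 2.303 mol/dm³; S̃_{S/T} = 0.2109/2.303 = 0.0916.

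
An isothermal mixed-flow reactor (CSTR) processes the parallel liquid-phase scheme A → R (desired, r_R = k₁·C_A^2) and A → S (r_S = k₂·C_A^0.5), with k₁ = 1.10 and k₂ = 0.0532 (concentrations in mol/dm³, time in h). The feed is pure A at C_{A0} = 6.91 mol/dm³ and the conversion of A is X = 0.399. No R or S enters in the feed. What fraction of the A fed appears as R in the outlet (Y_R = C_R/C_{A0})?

Exit C_A = C_{A0}(1−X) = 6.91×0.601 = 4.153 mol/dm³.
In a CSTR the entire volume is at exit conditions, so r_R = 1.10×4.153^2 = 18.97 and r_S = 0.0532×4.153^0.5 = 0.1084.
Fraction of consumed A going to R: r_R/(r_R+r_S) = 0.9943.
C_R = 0.9943·C_{A0}·X = 0.9943×6.91×0.399 = 2.74 mol/dm³; Y_R = C_R/C_{A0} = 0.397.

0.397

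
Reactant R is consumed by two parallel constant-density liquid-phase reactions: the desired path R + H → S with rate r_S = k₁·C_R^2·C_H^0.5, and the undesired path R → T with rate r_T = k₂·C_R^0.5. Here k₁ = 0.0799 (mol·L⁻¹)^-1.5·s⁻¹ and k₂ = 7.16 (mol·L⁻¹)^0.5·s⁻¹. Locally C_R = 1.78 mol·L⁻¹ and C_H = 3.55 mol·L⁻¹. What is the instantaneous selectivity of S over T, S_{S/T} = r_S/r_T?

S_{S/T} = r_S/r_T = (k₁·C_R^2·C_H^0.5)/(k₂·C_R^0.5) = (k₁/k₂)·C_R^1.5·C_H^0.5.
= (0.0799×1.780^2×3.550^0.5) / (7.16×1.780^0.5) = 0.4770/9.553 = 0.0499.

0.0499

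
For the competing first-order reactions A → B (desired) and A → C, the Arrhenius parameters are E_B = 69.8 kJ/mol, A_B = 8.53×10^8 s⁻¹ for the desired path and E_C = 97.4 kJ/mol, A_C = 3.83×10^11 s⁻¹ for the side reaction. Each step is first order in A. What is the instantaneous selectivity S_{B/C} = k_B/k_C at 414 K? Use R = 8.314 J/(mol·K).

Since both paths have the same order in A, the concentration cancels and S_{B/C} = k_B/k_C = (A_B/A_C)·exp[(E_C−E_B)/(RT)].
(E_C−E_B)/(RT) = (97.4−69.8)×10³/(8.314×414) = 27600/3442 = 8.019.
k_B/k_C = (8.53×10^8/3.83×10^11)·exp(8.019) = 0.002227 × 3037 = 6.76.

6.76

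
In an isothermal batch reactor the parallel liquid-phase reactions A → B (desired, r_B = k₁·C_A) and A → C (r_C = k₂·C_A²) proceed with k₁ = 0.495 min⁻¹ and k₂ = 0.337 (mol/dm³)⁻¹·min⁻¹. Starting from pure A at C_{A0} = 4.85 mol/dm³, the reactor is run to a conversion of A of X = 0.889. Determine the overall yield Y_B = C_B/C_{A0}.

C_A = C_{A0}(1−X) = 0.5383 mol/dm³.
Along a PFR/batch, dC_B/dC_A = −r_B/(r_B+r_C) = −k₁/(k₁+k₂·C_A).
Integrating from C_{A0} to C_A: C_B = (0.495/0.337)·ln[(0.495+0.337·4.85)/(0.495+0.337·0.538)] = 1.469·ln(2.129/0.6764) = 1.684 mol/dm³.
Y_B = C_B/C_{A0} = 1.684/4.85 = 0.347.

0.347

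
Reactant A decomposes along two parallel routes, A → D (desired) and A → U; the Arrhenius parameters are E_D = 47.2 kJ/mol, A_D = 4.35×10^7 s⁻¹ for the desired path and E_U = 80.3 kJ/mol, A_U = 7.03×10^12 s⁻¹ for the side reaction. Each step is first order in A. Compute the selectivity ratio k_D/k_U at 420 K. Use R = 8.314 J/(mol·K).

k_D/k_U = (A_D/A_U)·exp[−(E_D−E_U)/(RT)] = (A_D/A_U)·exp[(E_U−E_D)/(RT)].
(E_U−E_D)/(RT) = (80.3−47.2)×10³/(8.314×420) = 33100/3492 = 9.479.
k_D/k_U = (4.35×10^7/7.03×10^12)·exp(9.479) = 6.188×10^-6 × 13084 = 0.0810.
Since E_D < E_U, lowering the temperature improves selectivity toward D.

0.0810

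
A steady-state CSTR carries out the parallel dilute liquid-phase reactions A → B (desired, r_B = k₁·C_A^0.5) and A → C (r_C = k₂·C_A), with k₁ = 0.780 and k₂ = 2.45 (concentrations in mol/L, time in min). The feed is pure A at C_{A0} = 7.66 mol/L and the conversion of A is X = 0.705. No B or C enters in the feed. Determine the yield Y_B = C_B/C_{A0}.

Exit C_A = C_{A0}(1−X) = 7.66×0.295 = 2.260 mol/L.
A CSTR operates uniformly at the exit composition, giving r_B = 1.173 and r_C = 5.536 (each k·C_A^n at C_A = 2.260).
Fraction of consumed A going to B: r_B/(r_B+r_C) = 0.1748.
C_B = 0.1748·C_{A0}·X = 0.1748×7.66×0.705 = 0.944 mol/L; Y_B = C_B/C_{A0} = 0.123.

0.123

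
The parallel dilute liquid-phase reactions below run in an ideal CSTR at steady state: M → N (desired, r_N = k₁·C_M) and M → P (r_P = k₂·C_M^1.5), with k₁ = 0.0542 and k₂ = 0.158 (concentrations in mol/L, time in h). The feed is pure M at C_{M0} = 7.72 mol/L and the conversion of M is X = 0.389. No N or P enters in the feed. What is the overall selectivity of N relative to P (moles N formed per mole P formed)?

0.158

Exit C_M = C_{M0}(1−X) = 7.72×0.611 = 4.717 mol/L.
In a CSTR the entire volume is at exit conditions, so r_N = 0.0542×4.717 = 0.2557 and r_P = 0.158×4.717^1.5 = 1.619.
Overall selectivity = C_N/C_P = r_Nτ/(r_Pτ) = r_N/r_P = 0.158.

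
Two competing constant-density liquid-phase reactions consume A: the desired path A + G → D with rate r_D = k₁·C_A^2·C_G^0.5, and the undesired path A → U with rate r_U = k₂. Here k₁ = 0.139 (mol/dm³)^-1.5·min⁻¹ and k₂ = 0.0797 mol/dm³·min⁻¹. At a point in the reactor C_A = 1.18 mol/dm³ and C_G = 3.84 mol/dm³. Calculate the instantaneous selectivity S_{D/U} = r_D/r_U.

4.76

S_{D/U} = r_D/r_U = (k₁·C_A^2·C_G^0.5)/(k₂) = (k₁/k₂)·C_A^2·C_G^0.5.
= (0.139×1.180^2×3.840^0.5) / (0.0797) = 0.3793/0.07970 = 4.76.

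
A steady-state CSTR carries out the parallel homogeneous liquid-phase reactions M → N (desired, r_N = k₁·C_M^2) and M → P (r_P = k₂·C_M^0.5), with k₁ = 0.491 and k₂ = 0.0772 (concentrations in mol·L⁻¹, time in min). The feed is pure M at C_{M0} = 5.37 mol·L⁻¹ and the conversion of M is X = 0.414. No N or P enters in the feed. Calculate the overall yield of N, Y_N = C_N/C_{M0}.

Exit C_M = C_{M0}(1−X) = 5.37×0.586 = 3.147 mol·L⁻¹.
Rates in a CSTR are evaluated at the outlet concentration: r_N = 0.491×3.147^2 = 4.862, r_P = 0.0772×3.147^0.5 = 0.1369.
Fraction of consumed M going to N: r_N/(r_N+r_P) = 0.9726.
C_N = 0.9726·C_{M0}·X = 0.9726×5.37×0.414 = 2.16 mol·L⁻¹; Y_N = C_N/C_{M0} = 0.403.

0.403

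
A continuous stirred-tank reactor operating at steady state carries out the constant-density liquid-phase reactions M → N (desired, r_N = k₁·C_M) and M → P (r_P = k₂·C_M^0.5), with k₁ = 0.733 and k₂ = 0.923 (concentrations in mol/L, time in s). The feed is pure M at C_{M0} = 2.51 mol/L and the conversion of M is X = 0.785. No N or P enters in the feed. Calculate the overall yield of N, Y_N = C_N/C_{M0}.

0.289

Exit C_M = C_{M0}(1−X) = 2.51×0.215 = 0.5396 mol/L.
A CSTR operates uniformly at the exit composition, giving r_N = 0.3956 and r_P = 0.6780 (each k·C_M^n at C_M = 0.5396).
Fraction of consumed M going to N: r_N/(r_N+r_P) = 0.3684.
C_N = 0.3684·C_{M0}·X = 0.3684×2.51×0.785 = 0.726 mol/L; Y_N = C_N/C_{M0} = 0.289.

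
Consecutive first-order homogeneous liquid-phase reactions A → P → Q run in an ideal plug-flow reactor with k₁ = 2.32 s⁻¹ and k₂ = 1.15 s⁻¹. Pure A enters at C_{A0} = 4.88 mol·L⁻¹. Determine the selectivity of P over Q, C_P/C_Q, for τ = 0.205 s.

For first-order series with pure A initially, C_P(τ) = k₁C_{A0}/(k₂−k₁)·(e^(−k₁τ) − e^(−k₂τ)).
e^(−k₁τ) = e^(−2.32×0.205) = e^(−0.4756) = 0.6215; e^(−k₂τ) = e^(−0.2357) = 0.7900.
C_P = 2.32×4.88/(1.15−2.32) × (0.6215−0.7900) = (-9.677)×(-0.1685) = 1.630 mol·L⁻¹.
C_A = C_{A0}e^(−k₁τ) = 3.033 mol·L⁻¹, so C_Q = C_{A0}−C_A−C_P = 0.2168 mol·L⁻¹; C_P/C_Q = 7.52.

7.52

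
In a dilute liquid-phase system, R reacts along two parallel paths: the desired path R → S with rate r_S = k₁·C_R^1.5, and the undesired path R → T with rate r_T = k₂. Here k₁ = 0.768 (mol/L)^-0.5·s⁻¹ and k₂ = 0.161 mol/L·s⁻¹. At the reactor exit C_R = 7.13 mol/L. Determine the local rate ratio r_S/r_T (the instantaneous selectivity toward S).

90.8

S_{S/T} = r_S/r_T = (k₁·C_R^1.5)/(k₂) = (k₁/k₂)·C_R^1.5.
= (0.768×7.130^1.5) / (0.161) = 14.62/0.1610 = 90.8.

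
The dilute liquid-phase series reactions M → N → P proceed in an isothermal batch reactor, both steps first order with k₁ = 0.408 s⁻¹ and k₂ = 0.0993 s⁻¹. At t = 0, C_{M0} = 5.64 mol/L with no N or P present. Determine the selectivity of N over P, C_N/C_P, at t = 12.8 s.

0.576

For first-order series with pure M initially, C_N(t) = k₁C_{M0}/(k₂−k₁)·(e^(−k₁t) − e^(−k₂t)).
e^(−k₁t) = e^(−0.408×12.8) = e^(−5.222) = 0.005394; e^(−k₂t) = e^(−1.271) = 0.2805.
C_N = 0.408×5.64/(0.0993−0.408) × (0.005394−0.2805) = (-7.454)×(-0.2751) = 2.051 mol/L.
C_M = C_{M0}e^(−k₁t) = 0.03042 mol/L, so C_P = C_{M0}−C_M−C_N = 3.559 mol/L; C_N/C_P = 0.576.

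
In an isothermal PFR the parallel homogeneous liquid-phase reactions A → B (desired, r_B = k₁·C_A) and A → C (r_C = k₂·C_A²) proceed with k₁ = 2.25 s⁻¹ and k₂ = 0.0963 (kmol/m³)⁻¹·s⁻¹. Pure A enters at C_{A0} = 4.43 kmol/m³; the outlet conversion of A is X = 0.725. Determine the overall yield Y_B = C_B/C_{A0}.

0.648

C_A = C_{A0}(1−X) = 1.218 kmol/m³.
Along a PFR/batch, dC_B/dC_A = −r_B/(r_B+r_C) = −k₁/(k₁+k₂·C_A).
Integrating from C_{A0} to C_A: C_B = (2.25/0.0963)·ln[(2.25+0.0963·4.43)/(2.25+0.0963·1.22)] = 23.36·ln(2.677/2.367) = 2.869 kmol/m³.
Y_B = C_B/C_{A0} = 2.869/4.43 = 0.648.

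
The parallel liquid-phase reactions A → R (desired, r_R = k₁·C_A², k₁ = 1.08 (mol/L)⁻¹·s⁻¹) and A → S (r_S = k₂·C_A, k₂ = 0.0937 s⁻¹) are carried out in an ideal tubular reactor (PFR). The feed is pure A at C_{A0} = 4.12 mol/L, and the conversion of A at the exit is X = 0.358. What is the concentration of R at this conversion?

C_A = C_{A0}(1−X) = 2.645 mol/L.
Along a PFR/batch, dC_S/dC_A = −r_S/(r_R+r_S) = −k₂/(k₂+k₁·C_A).
Integrating from C_{A0} to C_A: C_S = (0.0937/1.08)·ln[(0.0937+1.08·4.12)/(0.0937+1.08·2.65)] = 0.08676·ln(4.543/2.950) = 0.03746 mol/L.
Then C_R = (C_{A0}−C_A) − C_S = 1.475 − 0.03746 = 1.438 mol/L.

1.44 mol/L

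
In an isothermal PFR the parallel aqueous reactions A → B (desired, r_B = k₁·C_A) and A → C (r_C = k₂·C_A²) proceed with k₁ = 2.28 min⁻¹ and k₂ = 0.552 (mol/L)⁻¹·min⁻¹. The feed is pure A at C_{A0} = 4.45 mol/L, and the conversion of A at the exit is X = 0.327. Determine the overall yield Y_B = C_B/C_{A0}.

0.172

C_A = C_{A0}(1−X) = 2.995 mol/L.
Along a PFR/batch, dC_B/dC_A = −r_B/(r_B+r_C) = −k₁/(k₁+k₂·C_A).
Integrating from C_{A0} to C_A: C_B = (2.28/0.552)·ln[(2.28+0.552·4.45)/(2.28+0.552·2.99)] = 4.130·ln(4.736/3.933) = 0.7676 mol/L.
Y_B = C_B/C_{A0} = 0.7676/4.45 = 0.172.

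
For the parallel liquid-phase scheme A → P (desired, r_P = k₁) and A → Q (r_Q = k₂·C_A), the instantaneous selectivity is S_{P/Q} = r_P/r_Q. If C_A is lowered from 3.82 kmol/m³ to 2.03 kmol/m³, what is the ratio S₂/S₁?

1.88

S_{P/Q} = (k₁/k₂)·C_A⁻¹, so S₂/S₁ = (C_{A,2}/C_{A,1})⁻¹.
= 3.82/2.03 = 1.88.
Selectivity toward P rises as C_A falls — low-concentration operation is favoured.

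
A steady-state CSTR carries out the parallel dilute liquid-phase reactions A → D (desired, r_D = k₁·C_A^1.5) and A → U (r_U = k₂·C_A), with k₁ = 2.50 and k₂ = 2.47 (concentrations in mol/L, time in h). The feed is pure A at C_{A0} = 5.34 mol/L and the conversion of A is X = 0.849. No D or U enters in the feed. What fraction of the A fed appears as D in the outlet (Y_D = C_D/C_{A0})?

Exit C_A = C_{A0}(1−X) = 5.34×0.151 = 0.8063 mol/L.
Rates in a CSTR are evaluated at the outlet concentration: r_D = 2.50×0.8063^1.5 = 1.810, r_U = 2.47×0.8063 = 1.992.
Fraction of consumed A going to D: r_D/(r_D+r_U) = 0.4761.
C_D = 0.4761·C_{A0}·X = 0.4761×5.34×0.849 = 2.16 mol/L; Y_D = C_D/C_{A0} = 0.404.

0.404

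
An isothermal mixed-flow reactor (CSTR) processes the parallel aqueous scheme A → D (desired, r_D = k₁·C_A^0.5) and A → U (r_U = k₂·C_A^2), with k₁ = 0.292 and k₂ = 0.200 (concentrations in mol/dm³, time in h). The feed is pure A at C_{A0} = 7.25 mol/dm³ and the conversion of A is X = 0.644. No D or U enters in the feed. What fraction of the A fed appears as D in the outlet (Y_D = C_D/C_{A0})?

0.168

Exit C_A = C_{A0}(1−X) = 7.25×0.356 = 2.581 mol/dm³.
A CSTR operates uniformly at the exit composition, giving r_D = 0.4691 and r_U = 1.332 (each k·C_A^n at C_A = 2.581).
Fraction of consumed A going to D: r_D/(r_D+r_U) = 0.2604.
C_D = 0.2604·C_{A0}·X = 0.2604×7.25×0.644 = 1.22 mol/dm³; Y_D = C_D/C_{A0} = 0.168.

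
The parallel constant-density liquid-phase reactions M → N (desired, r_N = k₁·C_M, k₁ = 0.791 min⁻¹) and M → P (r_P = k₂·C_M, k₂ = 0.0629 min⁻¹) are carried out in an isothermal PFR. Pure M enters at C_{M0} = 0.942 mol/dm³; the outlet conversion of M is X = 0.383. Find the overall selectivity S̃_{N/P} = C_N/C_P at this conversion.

C_M = C_{M0}(1−X) = 0.5812 mol/dm³.
Both paths are first order in M, so the instantaneous fraction to N is constant: dC_N/d(−C_M) = k₁/(k₁+k₂) = 0.9263.
C_N = 0.9263·(C_{M0}−C_M) = 0.9263×0.3608 = 0.334 mol/dm³.
C_P = (C_{M0}−C_M)−C_N = 0.02658 mol/dm³; S̃_{N/P} = 0.3342/0.02658 = 12.6.

12.6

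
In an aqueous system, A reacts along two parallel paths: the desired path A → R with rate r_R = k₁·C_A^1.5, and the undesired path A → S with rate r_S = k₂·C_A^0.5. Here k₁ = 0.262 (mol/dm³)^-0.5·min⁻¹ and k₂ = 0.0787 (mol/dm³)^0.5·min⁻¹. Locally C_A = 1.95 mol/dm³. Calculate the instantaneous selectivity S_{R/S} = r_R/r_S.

6.49

S_{R/S} = r_R/r_S = (k₁·C_A^1.5)/(k₂·C_A^0.5) = (k₁/k₂)·C_A.
= (0.262×1.950^1.5) / (0.0787×1.950^0.5) = 0.7134/0.1099 = 6.49.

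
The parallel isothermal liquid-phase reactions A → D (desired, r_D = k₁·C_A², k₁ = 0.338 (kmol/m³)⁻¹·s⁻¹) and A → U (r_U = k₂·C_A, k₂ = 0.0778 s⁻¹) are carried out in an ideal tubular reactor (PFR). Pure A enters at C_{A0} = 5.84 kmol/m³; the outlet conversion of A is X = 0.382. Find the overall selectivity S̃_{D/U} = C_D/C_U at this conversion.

20.2

C_A = C_{A0}(1−X) = 3.609 kmol/m³.
Along a PFR/batch, dC_U/dC_A = −r_U/(r_D+r_U) = −k₂/(k₂+k₁·C_A).
Integrating from C_{A0} to C_A: C_U = (0.0778/0.338)·ln[(0.0778+0.338·5.84)/(0.0778+0.338·3.61)] = 0.2302·ln(2.052/1.298) = 0.1054 kmol/m³.
Then C_D = (C_{A0}−C_A) − C_U = 2.231 − 0.1054 = 2.125 kmol/m³.
S̃_{D/U} = C_D/C_U = 2.125/0.1054 = 20.2.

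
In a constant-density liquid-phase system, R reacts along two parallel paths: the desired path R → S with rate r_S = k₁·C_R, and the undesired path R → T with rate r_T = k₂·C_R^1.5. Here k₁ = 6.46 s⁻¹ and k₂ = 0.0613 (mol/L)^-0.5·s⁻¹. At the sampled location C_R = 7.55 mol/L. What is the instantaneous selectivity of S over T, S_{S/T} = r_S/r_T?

38.4

S_{S/T} = r_S/r_T = (k₁·C_R)/(k₂·C_R^1.5) = (k₁/k₂)·C_R^-0.5.
= (6.46×7.550) / (0.0613×7.550^1.5) = 48.77/1.272 = 38.4.
The undesired path is higher order in R, so low C_R (CSTR or dilute feed) favours S.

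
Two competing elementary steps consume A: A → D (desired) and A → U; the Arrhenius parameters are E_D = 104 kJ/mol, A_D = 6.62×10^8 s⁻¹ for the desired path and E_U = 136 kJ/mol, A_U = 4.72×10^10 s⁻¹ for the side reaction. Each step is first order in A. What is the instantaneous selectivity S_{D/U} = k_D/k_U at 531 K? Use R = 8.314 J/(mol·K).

19.7

With equal orders, S_{D/U} = k_D/k_U = (A_D/A_U)·exp[(E_U−E_D)/(RT)].
(E_U−E_D)/(RT) = (136−104)×10³/(8.314×531) = 32000/4415 = 7.248.
k_D/k_U = (6.62×10^8/4.72×10^10)·exp(7.248) = 0.01403 × 1406 = 19.7.
Since E_D < E_U, lowering the temperature improves selectivity toward D.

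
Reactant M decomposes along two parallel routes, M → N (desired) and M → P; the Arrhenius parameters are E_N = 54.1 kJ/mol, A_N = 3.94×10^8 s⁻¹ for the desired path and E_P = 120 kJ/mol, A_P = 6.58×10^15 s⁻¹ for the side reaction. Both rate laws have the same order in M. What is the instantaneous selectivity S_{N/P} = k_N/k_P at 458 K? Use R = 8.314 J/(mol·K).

Since both paths have the same order in M, the concentration cancels and S_{N/P} = k_N/k_P = (A_N/A_P)·exp[(E_P−E_N)/(RT)].
(E_P−E_N)/(RT) = (120−54.1)×10³/(8.314×458) = 65900/3808 = 17.31.
k_N/k_P = (3.94×10^8/6.58×10^15)·exp(17.31) = 5.988×10^-8 × 3.282×10^7 = 1.97.
Since E_N < E_P, lowering the temperature improves selectivity toward N.

1.97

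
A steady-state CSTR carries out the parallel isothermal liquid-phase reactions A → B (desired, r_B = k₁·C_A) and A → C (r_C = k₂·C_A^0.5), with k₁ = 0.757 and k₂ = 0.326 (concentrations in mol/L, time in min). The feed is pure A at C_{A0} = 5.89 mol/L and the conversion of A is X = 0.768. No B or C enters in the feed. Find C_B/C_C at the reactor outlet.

2.71

Exit C_A = C_{A0}(1−X) = 5.89×0.232 = 1.366 mol/L.
In a CSTR the entire volume is at exit conditions, so r_B = 0.757×1.366 = 1.034 and r_C = 0.326×1.366^0.5 = 0.3811.
Overall selectivity = C_B/C_C = r_Bτ/(r_Cτ) = r_B/r_C = 2.71.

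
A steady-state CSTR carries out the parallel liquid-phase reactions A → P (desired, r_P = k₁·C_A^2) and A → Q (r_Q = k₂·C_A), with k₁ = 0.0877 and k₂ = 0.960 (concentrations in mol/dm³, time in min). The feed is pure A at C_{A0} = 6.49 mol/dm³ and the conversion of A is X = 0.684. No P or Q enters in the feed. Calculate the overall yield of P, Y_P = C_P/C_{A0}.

Exit C_A = C_{A0}(1−X) = 6.49×0.316 = 2.051 mol/dm³.
In a CSTR the entire volume is at exit conditions, so r_P = 0.0877×2.051^2 = 0.3689 and r_Q = 0.960×2.051 = 1.969.
Fraction of consumed A going to P: r_P/(r_P+r_Q) = 0.1578.
C_P = 0.1578·C_{A0}·X = 0.1578×6.49×0.684 = 0.700 mol/dm³; Y_P = C_P/C_{A0} = 0.108.

0.108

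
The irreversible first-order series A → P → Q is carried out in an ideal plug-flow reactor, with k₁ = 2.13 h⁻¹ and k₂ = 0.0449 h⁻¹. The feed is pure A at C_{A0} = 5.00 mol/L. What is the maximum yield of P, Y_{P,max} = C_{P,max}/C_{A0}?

Evaluating C_P at τ_opt = ln(k₂/k₁)/(k₂−k₁) gives C_{P,max}/C_{A0} = (k₁/k₂)^[k₂/(k₂−k₁)].
= (2.13/0.0449)^(0.0449/(0.0449−2.13)) = (47.44)^(-0.02153) = 0.9203.

0.920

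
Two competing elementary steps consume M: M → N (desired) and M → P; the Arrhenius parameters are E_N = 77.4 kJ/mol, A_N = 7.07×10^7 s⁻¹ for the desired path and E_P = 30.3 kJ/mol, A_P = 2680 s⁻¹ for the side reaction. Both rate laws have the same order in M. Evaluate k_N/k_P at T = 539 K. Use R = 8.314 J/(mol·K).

0.719

k_N/k_P = (A_N/A_P)·exp[−(E_N−E_P)/(RT)] = (A_N/A_P)·exp[(E_P−E_N)/(RT)].
(E_P−E_N)/(RT) = (30.3−77.4)×10³/(8.314×539) = -47100/4481 = -10.51.
k_N/k_P = (7.07×10^7/2680)·exp(-10.51) = 26381 × 2.725×10^-5 = 0.719.
Since E_N > E_P, raising the temperature improves selectivity toward N.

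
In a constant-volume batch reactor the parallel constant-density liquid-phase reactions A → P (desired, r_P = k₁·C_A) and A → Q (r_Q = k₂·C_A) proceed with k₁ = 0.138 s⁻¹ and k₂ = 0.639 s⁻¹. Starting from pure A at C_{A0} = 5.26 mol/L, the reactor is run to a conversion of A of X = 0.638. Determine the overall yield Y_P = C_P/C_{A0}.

C_A = C_{A0}(1−X) = 1.904 mol/L.
Both paths are first order in A, so the instantaneous fraction to P is constant: dC_P/d(−C_A) = k₁/(k₁+k₂) = 0.1776.
C_P = 0.1776·(C_{A0}−C_A) = 0.1776×3.356 = 0.596 mol/L.
Y_P = C_P/C_{A0} = 0.5960/5.26 = 0.113.

0.113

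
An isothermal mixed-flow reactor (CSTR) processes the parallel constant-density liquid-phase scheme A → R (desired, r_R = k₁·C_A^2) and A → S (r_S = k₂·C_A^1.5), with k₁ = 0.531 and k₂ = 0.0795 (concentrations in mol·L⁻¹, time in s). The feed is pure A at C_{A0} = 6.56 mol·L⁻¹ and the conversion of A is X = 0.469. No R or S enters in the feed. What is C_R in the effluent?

2.85 mol·L⁻¹

Exit C_A = C_{A0}(1−X) = 6.56×0.531 = 3.483 mol·L⁻¹.
A CSTR operates uniformly at the exit composition, giving r_R = 6.443 and r_S = 0.5169 (each k·C_A^n at C_A = 3.483).
Fraction of consumed A going to R: r_R/(r_R+r_S) = 0.9257.
C_R = 0.9257·C_{A0}·X = 0.9257×6.56×0.469 = 2.85 mol·L⁻¹.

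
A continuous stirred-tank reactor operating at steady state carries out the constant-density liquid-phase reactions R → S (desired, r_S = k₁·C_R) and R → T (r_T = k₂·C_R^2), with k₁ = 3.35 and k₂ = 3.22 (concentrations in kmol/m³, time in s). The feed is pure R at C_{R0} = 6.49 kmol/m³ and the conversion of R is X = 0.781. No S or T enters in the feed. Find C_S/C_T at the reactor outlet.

Exit C_R = C_{R0}(1−X) = 6.49×0.219 = 1.421 kmol/m³.
In a CSTR the entire volume is at exit conditions, so r_S = 3.35×1.421 = 4.761 and r_T = 3.22×1.421^2 = 6.505.
Overall selectivity = C_S/C_T = r_Sτ/(r_Tτ) = r_S/r_T = 0.732.

0.732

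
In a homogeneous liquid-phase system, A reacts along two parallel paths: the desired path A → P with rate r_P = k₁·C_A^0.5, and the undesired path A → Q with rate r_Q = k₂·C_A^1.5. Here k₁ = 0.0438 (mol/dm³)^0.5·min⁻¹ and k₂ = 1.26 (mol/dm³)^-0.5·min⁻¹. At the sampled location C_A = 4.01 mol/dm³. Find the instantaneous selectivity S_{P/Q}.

S_{P/Q} = r_P/r_Q = (k₁·C_A^0.5)/(k₂·C_A^1.5) = (k₁/k₂)·C_A⁻¹.
= (0.0438×4.010^0.5) / (1.26×4.010^1.5) = 0.08771/10.12 = 0.00867.
The undesired path is higher order in A, so low C_A (CSTR or dilute feed) favours P.

0.00867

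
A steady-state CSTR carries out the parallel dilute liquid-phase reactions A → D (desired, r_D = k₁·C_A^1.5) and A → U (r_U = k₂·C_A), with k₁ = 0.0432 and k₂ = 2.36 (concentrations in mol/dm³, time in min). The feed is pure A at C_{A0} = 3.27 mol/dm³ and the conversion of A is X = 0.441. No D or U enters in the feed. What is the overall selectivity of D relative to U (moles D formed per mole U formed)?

Exit C_A = C_{A0}(1−X) = 3.27×0.559 = 1.828 mol/dm³.
A CSTR operates uniformly at the exit composition, giving r_D = 0.1068 and r_U = 4.314 (each k·C_A^n at C_A = 1.828).
Overall selectivity = C_D/C_U = r_Dτ/(r_Uτ) = r_D/r_U = 0.0247.

0.0247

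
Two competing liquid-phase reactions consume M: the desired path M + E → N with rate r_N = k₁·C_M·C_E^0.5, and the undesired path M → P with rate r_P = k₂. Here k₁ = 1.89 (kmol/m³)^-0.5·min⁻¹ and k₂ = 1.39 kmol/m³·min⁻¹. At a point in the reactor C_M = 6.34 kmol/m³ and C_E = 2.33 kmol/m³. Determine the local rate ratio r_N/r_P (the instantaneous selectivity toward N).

S_{N/P} = r_N/r_P = (k₁·C_M·C_E^0.5)/(k₂) = (k₁/k₂)·C_M·C_E^0.5.
= (1.89×6.340×2.330^0.5) / (1.39) = 18.29/1.390 = 13.2.
Since the desired path is higher order in M, keeping C_M high (PFR or concentrated feed) favours N.

13.2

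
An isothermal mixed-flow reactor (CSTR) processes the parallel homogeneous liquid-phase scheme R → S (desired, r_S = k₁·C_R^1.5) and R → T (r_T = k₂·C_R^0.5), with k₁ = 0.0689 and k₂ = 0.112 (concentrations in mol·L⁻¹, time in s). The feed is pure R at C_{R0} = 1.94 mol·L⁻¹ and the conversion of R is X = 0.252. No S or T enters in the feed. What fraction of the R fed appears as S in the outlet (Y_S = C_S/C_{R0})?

Exit C_R = C_{R0}(1−X) = 1.94×0.748 = 1.451 mol·L⁻¹.
Rates in a CSTR are evaluated at the outlet concentration: r_S = 0.0689×1.451^1.5 = 0.1204, r_T = 0.112×1.451^0.5 = 0.1349.
Fraction of consumed R going to S: r_S/(r_S+r_T) = 0.4717.
C_S = 0.4717·C_{R0}·X = 0.4717×1.94×0.252 = 0.231 mol·L⁻¹; Y_S = C_S/C_{R0} = 0.119.

0.119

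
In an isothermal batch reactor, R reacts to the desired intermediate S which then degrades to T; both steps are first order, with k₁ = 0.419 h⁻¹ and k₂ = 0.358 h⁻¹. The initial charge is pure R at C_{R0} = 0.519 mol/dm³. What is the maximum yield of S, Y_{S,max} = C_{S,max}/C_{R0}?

0.397

Evaluating C_S at t_opt = ln(k₂/k₁)/(k₂−k₁) gives C_{S,max}/C_{R0} = (k₁/k₂)^[k₂/(k₂−k₁)].
= (0.419/0.358)^(0.358/(0.358−0.419)) = (1.170)^(-5.869) = 0.3972.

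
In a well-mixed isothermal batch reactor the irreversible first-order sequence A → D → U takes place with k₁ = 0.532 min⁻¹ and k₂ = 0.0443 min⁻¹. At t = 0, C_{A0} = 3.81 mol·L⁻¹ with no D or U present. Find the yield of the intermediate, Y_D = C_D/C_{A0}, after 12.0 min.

Solving the coupled first-order balances gives C_D(t) = [k₁/(k₂−k₁)]·C_{A0}·(e^(−k₁t) − e^(−k₂t)).
e^(−k₁t) = e^(−0.532×12.0) = e^(−6.384) = 0.001688; e^(−k₂t) = e^(−0.5316) = 0.5877.
C_D = 0.532×3.81/(0.0443−0.532) × (0.001688−0.5877) = (-4.156)×(-0.5860) = 2.435 mol·L⁻¹.
Y_D = C_D/C_{A0} = 2.435/3.81 = 0.639.

0.639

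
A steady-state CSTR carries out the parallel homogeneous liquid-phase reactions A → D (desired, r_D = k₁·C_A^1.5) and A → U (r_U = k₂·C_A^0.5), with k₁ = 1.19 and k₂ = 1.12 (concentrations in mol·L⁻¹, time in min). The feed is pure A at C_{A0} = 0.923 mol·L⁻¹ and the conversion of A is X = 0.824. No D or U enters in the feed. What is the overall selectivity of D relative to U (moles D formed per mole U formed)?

Exit C_A = C_{A0}(1−X) = 0.923×0.176 = 0.1624 mol·L⁻¹.
Rates in a CSTR are evaluated at the outlet concentration: r_D = 1.19×0.1624^1.5 = 0.07791, r_U = 1.12×0.1624^0.5 = 0.4514.
Overall selectivity = C_D/C_U = r_Dτ/(r_Uτ) = r_D/r_U = 0.173.

0.173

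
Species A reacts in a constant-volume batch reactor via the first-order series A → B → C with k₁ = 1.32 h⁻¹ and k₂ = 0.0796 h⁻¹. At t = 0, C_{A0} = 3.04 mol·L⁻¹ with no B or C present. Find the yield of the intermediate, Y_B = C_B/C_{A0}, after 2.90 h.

For first-order series with pure A initially, C_B(t) = k₁C_{A0}/(k₂−k₁)·(e^(−k₁t) − e^(−k₂t)).
e^(−k₁t) = e^(−1.32×2.90) = e^(−3.828) = 0.02175; e^(−k₂t) = e^(−0.2308) = 0.7939.
C_B = 1.32×3.04/(0.0796−1.32) × (0.02175−0.7939) = (-3.235)×(-0.7721) = 2.498 mol·L⁻¹.
Y_B = C_B/C_{A0} = 2.498/3.04 = 0.822.

0.822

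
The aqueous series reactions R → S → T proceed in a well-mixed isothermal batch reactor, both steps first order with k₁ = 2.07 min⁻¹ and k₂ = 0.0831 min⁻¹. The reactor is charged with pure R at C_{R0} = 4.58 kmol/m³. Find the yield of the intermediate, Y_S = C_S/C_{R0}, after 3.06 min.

Solving the coupled first-order balances gives C_S(t) = [k₁/(k₂−k₁)]·C_{R0}·(e^(−k₁t) − e^(−k₂t)).
e^(−k₁t) = e^(−2.07×3.06) = e^(−6.334) = 0.001775; e^(−k₂t) = e^(−0.2543) = 0.7755.
C_S = 2.07×4.58/(0.0831−2.07) × (0.001775−0.7755) = (-4.772)×(-0.7737) = 3.692 kmol/m³.
Y_S = C_S/C_{R0} = 3.692/4.58 = 0.806.

0.806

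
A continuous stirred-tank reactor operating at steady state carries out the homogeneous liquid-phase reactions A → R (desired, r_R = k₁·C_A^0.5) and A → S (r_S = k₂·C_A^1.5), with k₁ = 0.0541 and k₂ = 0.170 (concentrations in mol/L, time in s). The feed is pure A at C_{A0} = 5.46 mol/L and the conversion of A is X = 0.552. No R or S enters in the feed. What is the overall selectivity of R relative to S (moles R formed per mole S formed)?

Exit C_A = C_{A0}(1−X) = 5.46×0.448 = 2.446 mol/L.
A CSTR operates uniformly at the exit composition, giving r_R = 0.08461 and r_S = 0.6504 (each k·C_A^n at C_A = 2.446).
Overall selectivity = C_R/C_S = r_Rτ/(r_Sτ) = r_R/r_S = 0.130.

0.130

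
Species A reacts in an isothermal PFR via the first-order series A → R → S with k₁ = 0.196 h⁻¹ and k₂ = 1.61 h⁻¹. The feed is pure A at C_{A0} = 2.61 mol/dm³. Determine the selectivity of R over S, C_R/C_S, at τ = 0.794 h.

1.25

Solving the coupled first-order balances gives C_R(τ) = [k₁/(k₂−k₁)]·C_{A0}·(e^(−k₁τ) − e^(−k₂τ)).
e^(−k₁τ) = e^(−0.196×0.794) = e^(−0.1556) = 0.8559; e^(−k₂τ) = e^(−1.278) = 0.2785.
C_R = 0.196×2.61/(1.61−0.196) × (0.8559−0.2785) = 0.3618×0.5774 = 0.2089 mol/dm³.
C_A = C_{A0}e^(−k₁τ) = 2.234 mol/dm³, so C_S = C_{A0}−C_A−C_R = 0.1673 mol/dm³; C_R/C_S = 1.25.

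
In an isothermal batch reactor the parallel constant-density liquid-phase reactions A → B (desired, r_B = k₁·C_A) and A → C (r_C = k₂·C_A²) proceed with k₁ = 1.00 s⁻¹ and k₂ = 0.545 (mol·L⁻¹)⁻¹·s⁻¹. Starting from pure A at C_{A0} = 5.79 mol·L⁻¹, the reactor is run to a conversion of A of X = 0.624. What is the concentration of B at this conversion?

1.18 mol·L⁻¹

C_A = C_{A0}(1−X) = 2.177 mol·L⁻¹.
Along a PFR/batch, dC_B/dC_A = −r_B/(r_B+r_C) = −k₁/(k₁+k₂·C_A).
Integrating from C_{A0} to C_A: C_B = (1.00/0.545)·ln[(1.00+0.545·5.79)/(1.00+0.545·2.18)] = 1.835·ln(4.156/2.186) = 1.178 mol·L⁻¹.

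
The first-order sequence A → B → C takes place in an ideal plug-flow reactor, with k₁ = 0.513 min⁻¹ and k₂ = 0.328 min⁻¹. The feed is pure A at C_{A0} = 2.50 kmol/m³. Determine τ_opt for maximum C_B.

Setting dC_B/dτ = 0 gives τ_opt = ln(k₂/k₁)/(k₂−k₁).
= ln(0.328/0.513)/(0.328−0.513) = ln(0.6394)/-0.1850 = -0.4473/-0.1850 = 2.42 min.

2.42 min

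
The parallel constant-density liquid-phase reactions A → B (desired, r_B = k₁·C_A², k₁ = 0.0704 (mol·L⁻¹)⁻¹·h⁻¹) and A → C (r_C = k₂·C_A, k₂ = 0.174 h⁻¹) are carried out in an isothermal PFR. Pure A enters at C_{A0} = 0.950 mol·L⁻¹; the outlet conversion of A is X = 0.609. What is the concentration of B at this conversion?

0.121 mol·L⁻¹

C_A = C_{A0}(1−X) = 0.3715 mol·L⁻¹.
Along a PFR/batch, dC_C/dC_A = −r_C/(r_B+r_C) = −k₂/(k₂+k₁·C_A).
Integrating from C_{A0} to C_A: C_C = (0.174/0.0704)·ln[(0.174+0.0704·0.950)/(0.174+0.0704·0.371)] = 2.472·ln(0.2409/0.2002) = 0.4578 mol·L⁻¹.
Then C_B = (C_{A0}−C_A) − C_C = 0.5785 − 0.4578 = 0.1207 mol·L⁻¹.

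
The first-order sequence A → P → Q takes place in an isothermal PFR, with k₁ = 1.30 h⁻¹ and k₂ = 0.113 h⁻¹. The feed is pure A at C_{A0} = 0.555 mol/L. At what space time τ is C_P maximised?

2.06 h

The intermediate peaks when r₁ = r₂, i.e. k₁e^(−k₁τ) = k₂e^(−k₂τ), giving τ_opt = ln(k₂/k₁)/(k₂−k₁).
= ln(0.113/1.30)/(0.113−1.30) = ln(0.08692)/-1.187 = -2.443/-1.187 = 2.06 h.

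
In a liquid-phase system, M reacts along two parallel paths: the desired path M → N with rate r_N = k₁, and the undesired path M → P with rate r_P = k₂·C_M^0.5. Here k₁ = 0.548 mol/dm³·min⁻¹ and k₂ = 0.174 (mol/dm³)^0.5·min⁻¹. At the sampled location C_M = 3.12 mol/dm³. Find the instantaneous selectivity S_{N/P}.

S_{N/P} = r_N/r_P = (k₁)/(k₂·C_M^0.5) = (k₁/k₂)·C_M^-0.5.
= (0.548) / (0.174×3.120^0.5) = 0.5480/0.3073 = 1.78.
The undesired path is higher order in M, so low C_M (CSTR or dilute feed) favours N.

1.78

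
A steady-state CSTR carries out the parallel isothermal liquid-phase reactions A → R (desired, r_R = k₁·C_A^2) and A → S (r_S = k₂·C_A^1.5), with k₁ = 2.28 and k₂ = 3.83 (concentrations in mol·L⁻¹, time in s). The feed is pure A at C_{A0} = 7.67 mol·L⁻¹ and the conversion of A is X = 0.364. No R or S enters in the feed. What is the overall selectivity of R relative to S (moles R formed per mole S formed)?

Exit C_A = C_{A0}(1−X) = 7.67×0.636 = 4.878 mol·L⁻¹.
In a CSTR the entire volume is at exit conditions, so r_R = 2.28×4.878^2 = 54.26 and r_S = 3.83×4.878^1.5 = 41.26.
Overall selectivity = C_R/C_S = r_Rτ/(r_Sτ) = r_R/r_S = 1.31.

1.31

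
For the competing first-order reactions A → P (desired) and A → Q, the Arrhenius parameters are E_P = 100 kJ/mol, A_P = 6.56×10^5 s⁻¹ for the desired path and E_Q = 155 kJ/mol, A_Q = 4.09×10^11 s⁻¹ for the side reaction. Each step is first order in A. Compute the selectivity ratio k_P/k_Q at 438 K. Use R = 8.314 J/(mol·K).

With equal orders, S_{P/Q} = k_P/k_Q = (A_P/A_Q)·exp[(E_Q−E_P)/(RT)].
(E_Q−E_P)/(RT) = (155−100)×10³/(8.314×438) = 55000/3642 = 15.10.
k_P/k_Q = (6.56×10^5/4.09×10^11)·exp(15.10) = 1.604×10^-6 × 3.626×10^6 = 5.82.
Since E_P < E_Q, lowering the temperature improves selectivity toward P.

5.82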